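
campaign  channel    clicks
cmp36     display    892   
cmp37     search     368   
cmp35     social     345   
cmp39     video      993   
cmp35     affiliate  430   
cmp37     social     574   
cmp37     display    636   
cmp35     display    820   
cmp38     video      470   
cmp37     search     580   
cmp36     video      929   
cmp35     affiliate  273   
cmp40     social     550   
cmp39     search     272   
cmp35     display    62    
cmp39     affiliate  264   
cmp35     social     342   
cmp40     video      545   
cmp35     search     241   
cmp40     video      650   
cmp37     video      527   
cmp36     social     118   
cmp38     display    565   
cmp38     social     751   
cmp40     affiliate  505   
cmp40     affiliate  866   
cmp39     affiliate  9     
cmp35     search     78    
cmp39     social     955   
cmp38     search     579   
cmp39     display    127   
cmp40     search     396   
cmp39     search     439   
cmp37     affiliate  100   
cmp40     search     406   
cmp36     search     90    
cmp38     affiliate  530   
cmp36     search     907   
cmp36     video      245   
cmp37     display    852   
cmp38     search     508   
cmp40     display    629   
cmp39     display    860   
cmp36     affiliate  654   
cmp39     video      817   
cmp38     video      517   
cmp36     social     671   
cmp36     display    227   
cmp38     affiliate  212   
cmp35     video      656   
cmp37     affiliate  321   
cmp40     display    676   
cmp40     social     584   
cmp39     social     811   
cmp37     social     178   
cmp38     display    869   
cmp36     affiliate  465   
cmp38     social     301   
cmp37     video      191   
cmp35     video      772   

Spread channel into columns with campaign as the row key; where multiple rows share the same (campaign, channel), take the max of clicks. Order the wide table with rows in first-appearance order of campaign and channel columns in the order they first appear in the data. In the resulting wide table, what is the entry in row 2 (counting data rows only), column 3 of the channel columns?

574

With rows in first-appearance order of campaign, row 2 is campaign=cmp37. channel columns in first-appearance order: display, search, social, video, affiliate; column 3 is social.
Long rows with campaign=cmp37, channel=social: max(574, 178) = 574.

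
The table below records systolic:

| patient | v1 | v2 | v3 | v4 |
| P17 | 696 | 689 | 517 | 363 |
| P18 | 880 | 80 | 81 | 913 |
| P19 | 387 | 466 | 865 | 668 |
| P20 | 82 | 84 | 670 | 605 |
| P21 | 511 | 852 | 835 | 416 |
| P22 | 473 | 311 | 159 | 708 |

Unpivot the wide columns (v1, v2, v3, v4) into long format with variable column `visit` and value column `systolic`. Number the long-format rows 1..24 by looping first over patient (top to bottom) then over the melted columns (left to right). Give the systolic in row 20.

416

24 rows total (6 × 4). Row 20: index ⌊(20-1)/4⌋ = 4 into patient → P21; (20-1) mod 4 = 3 into the melted columns → v4.
So row 20 is (P21, v4, 416); systolic = 416.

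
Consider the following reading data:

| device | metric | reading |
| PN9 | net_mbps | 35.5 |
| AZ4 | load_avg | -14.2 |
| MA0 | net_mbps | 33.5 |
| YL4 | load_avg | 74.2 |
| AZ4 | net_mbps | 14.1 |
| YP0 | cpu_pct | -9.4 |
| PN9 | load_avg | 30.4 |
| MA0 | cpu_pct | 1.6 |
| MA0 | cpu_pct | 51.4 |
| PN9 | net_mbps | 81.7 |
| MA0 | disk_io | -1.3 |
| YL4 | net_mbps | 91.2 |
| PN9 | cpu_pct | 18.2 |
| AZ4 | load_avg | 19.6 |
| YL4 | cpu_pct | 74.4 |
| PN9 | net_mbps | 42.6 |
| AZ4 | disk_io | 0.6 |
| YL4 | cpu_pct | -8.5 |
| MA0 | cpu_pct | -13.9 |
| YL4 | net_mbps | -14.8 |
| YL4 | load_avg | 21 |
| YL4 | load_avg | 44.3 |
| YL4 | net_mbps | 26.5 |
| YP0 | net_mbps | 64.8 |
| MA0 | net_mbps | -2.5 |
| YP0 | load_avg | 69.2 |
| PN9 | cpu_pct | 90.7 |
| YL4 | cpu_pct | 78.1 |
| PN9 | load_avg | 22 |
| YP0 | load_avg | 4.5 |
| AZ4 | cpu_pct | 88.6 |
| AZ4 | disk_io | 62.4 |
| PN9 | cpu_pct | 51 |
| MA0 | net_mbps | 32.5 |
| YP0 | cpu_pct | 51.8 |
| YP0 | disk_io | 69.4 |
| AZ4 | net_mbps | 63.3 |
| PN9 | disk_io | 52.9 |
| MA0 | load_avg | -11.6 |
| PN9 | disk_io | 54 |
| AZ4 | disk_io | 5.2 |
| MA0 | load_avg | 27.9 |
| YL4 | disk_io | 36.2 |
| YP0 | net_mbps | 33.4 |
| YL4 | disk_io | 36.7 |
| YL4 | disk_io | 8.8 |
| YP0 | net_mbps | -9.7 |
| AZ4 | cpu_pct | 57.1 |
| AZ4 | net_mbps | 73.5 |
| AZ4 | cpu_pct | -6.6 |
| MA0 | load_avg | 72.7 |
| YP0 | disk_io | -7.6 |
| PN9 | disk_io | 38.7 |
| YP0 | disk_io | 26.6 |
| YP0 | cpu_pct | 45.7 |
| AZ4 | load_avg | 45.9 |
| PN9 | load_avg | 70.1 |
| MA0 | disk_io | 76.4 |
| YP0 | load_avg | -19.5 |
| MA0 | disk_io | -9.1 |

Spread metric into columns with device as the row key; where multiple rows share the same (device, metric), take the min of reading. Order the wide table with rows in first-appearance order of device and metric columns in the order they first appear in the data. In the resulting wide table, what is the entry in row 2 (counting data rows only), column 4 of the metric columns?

0.6

With rows in first-appearance order of device, row 2 is device=AZ4. metric columns in first-appearance order: net_mbps, load_avg, cpu_pct, disk_io; column 4 is disk_io.
Long rows with device=AZ4, metric=disk_io: min(0.6, 62.4, 5.2) = 0.6.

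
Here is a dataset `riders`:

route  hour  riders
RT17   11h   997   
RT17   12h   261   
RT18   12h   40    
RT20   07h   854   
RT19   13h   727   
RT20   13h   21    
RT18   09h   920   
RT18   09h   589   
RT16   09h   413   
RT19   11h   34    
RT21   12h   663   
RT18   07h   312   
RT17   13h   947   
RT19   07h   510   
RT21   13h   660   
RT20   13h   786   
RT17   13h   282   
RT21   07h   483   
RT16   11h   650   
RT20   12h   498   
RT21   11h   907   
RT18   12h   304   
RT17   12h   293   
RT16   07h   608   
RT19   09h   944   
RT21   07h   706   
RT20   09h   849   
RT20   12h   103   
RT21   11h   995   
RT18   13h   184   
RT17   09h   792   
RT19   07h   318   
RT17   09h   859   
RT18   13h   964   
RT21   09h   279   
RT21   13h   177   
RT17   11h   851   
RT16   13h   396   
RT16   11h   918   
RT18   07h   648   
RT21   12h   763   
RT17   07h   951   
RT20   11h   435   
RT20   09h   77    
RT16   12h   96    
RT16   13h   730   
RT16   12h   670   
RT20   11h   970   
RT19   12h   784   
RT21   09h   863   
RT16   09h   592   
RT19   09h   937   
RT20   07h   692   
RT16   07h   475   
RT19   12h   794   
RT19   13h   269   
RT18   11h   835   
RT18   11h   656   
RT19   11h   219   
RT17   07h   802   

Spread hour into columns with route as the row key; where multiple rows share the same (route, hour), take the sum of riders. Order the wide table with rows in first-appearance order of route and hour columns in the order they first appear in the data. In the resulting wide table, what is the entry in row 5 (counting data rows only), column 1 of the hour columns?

1568

With rows in first-appearance order of route, row 5 is route=RT16. hour columns in first-appearance order: 11h, 12h, 07h, 13h, 09h; column 1 is 11h.
Long rows with route=RT16, hour=11h: 650 + 918 = 1568.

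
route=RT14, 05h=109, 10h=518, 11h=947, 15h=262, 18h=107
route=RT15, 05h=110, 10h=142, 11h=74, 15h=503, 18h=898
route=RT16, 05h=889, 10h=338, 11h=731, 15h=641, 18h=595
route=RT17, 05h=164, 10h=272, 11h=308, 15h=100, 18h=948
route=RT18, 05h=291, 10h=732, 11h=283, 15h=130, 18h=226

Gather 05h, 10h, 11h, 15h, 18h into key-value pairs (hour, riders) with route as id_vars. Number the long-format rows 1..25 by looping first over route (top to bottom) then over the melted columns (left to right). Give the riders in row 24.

130

25 rows total (5 × 5). Row 24: index ⌊(24-1)/5⌋ = 4 into route → RT18; (24-1) mod 5 = 3 into the melted columns → 15h.
So row 24 is (RT18, 15h, 130); riders = 130.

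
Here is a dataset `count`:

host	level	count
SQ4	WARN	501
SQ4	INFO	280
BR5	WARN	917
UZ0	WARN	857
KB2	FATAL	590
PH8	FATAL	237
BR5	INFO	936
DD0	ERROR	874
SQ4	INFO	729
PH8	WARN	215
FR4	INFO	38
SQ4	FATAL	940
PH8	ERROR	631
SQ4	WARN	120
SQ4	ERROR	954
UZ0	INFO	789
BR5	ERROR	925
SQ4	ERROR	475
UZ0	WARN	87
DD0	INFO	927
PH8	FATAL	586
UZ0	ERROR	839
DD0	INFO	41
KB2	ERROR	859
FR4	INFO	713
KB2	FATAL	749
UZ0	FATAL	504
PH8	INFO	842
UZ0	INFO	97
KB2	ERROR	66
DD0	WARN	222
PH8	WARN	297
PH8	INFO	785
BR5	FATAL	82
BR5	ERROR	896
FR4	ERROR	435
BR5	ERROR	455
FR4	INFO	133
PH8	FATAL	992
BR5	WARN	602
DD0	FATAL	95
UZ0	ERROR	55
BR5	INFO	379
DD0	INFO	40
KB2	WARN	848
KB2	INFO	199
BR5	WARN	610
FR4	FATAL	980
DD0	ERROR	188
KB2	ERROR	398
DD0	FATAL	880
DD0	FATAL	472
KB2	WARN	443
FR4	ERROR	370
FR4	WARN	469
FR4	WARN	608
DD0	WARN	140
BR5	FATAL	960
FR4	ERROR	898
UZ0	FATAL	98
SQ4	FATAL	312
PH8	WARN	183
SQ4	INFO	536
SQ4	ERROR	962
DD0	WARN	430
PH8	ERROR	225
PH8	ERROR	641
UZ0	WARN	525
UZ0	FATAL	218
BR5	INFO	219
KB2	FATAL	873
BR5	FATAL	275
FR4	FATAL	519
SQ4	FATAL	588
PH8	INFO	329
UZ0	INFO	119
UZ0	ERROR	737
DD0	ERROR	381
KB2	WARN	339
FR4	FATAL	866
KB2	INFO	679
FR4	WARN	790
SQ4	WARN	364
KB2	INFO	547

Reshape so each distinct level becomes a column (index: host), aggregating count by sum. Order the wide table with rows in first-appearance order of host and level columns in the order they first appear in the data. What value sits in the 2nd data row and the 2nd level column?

1534

With rows in first-appearance order of host, row 2 is host=BR5. level columns in first-appearance order: WARN, INFO, FATAL, ERROR; column 2 is INFO.
Long rows with host=BR5, level=INFO: 936 + 379 + 219 = 1534.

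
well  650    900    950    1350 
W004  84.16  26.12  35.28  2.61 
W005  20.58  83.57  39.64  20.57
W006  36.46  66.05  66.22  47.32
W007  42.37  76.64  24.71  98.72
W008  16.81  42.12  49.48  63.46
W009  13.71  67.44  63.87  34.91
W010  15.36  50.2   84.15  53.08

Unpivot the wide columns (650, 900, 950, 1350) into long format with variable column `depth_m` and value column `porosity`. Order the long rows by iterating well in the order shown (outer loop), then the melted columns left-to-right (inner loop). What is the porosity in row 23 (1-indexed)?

28 rows total (7 × 4). Row 23: index ⌊(23-1)/4⌋ = 5 into well → W009; (23-1) mod 4 = 2 into the melted columns → 950.
So row 23 is (W009, 950, 63.87); porosity = 63.87.

63.87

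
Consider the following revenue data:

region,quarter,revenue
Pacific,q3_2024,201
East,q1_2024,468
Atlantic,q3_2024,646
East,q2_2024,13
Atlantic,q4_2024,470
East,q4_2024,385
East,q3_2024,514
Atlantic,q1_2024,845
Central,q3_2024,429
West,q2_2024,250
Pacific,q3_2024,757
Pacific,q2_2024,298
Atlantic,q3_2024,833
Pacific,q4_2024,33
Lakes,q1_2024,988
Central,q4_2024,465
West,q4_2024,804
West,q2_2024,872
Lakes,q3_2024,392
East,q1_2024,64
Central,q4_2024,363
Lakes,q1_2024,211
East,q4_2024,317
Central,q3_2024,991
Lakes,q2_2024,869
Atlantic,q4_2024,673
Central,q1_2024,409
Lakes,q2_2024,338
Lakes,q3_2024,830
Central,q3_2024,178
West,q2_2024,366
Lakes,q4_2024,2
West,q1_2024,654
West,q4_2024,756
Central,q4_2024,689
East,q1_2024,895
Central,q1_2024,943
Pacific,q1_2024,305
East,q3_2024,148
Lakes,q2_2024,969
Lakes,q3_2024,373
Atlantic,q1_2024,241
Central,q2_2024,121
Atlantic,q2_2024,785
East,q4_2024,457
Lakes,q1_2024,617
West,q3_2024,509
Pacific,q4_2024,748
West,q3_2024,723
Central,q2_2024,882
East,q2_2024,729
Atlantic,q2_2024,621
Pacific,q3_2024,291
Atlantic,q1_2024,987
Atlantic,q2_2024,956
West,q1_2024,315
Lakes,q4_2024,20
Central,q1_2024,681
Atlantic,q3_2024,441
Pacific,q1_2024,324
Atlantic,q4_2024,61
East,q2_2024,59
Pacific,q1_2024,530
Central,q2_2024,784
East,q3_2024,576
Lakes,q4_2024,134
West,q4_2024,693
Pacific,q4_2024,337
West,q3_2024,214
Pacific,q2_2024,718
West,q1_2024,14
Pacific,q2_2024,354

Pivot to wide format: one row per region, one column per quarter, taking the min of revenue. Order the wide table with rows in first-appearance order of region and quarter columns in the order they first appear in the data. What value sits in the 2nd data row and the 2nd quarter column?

64

With rows in first-appearance order of region, row 2 is region=East. quarter columns in first-appearance order: q3_2024, q1_2024, q2_2024, q4_2024; column 2 is q1_2024.
Long rows with region=East, quarter=q1_2024: min(468, 64, 895) = 64.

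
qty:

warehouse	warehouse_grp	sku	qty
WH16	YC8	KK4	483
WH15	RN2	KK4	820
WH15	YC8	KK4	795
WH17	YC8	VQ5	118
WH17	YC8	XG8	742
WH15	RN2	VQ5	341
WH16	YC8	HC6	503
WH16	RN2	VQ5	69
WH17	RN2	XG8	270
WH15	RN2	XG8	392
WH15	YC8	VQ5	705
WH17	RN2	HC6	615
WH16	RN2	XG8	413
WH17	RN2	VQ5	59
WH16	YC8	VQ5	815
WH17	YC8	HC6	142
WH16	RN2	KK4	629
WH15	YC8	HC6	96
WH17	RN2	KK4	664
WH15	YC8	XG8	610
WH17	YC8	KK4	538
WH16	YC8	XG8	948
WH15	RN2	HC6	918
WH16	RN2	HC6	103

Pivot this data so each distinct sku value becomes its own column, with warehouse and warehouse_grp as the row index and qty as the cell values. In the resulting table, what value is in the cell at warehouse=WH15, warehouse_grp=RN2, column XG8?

Wide layout: rows indexed by warehouse and warehouse_grp, columns are the 4 distinct sku values (KK4, VQ5, XG8, HC6).
Cell (warehouse=WH15, warehouse_grp=RN2, sku=XG8) draws from the long row where warehouse=WH15, warehouse_grp=RN2 and sku=XG8, which has qty=392.

392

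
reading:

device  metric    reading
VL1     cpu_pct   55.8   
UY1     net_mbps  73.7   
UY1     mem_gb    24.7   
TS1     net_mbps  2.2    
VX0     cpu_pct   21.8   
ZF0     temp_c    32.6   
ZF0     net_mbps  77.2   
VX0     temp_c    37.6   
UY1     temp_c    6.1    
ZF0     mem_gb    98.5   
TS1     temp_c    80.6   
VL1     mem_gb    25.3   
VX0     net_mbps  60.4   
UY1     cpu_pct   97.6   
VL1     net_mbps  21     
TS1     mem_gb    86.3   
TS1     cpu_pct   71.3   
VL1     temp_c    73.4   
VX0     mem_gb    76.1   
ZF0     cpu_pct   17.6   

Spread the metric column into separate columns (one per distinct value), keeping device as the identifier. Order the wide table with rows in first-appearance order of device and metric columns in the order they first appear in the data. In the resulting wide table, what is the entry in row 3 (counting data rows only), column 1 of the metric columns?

71.3

With rows in first-appearance order of device, row 3 is device=TS1. metric columns in first-appearance order: cpu_pct, net_mbps, mem_gb, temp_c; column 1 is cpu_pct.
Long rows with device=TS1, metric=cpu_pct: reading = 71.3.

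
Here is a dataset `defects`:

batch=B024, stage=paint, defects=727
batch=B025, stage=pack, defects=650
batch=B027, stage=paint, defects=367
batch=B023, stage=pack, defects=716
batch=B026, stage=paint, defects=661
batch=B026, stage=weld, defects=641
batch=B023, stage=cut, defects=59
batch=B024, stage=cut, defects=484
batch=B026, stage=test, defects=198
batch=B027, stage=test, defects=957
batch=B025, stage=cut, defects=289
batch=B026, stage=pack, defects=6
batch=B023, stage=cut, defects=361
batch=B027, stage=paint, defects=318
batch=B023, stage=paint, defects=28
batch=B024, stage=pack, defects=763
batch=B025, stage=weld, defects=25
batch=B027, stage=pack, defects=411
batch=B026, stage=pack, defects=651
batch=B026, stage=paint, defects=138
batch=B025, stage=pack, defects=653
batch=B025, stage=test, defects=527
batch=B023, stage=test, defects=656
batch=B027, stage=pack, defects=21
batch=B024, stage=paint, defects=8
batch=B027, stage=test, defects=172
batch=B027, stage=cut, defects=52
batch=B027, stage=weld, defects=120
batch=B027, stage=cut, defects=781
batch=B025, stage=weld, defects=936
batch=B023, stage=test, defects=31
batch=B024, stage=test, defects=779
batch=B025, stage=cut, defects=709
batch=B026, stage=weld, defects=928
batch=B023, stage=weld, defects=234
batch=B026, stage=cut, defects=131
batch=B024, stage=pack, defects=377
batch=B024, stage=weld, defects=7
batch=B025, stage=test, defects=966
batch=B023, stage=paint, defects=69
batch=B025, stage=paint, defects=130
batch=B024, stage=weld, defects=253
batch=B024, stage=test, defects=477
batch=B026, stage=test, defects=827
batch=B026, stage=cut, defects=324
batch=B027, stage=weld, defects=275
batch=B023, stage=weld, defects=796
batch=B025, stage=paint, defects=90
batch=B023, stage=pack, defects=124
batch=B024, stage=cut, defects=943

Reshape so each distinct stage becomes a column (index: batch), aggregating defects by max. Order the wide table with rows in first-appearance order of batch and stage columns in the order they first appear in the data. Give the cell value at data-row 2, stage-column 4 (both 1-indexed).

709

With rows in first-appearance order of batch, row 2 is batch=B025. stage columns in first-appearance order: paint, pack, weld, cut, test; column 4 is cut.
Long rows with batch=B025, stage=cut: max(289, 709) = 709.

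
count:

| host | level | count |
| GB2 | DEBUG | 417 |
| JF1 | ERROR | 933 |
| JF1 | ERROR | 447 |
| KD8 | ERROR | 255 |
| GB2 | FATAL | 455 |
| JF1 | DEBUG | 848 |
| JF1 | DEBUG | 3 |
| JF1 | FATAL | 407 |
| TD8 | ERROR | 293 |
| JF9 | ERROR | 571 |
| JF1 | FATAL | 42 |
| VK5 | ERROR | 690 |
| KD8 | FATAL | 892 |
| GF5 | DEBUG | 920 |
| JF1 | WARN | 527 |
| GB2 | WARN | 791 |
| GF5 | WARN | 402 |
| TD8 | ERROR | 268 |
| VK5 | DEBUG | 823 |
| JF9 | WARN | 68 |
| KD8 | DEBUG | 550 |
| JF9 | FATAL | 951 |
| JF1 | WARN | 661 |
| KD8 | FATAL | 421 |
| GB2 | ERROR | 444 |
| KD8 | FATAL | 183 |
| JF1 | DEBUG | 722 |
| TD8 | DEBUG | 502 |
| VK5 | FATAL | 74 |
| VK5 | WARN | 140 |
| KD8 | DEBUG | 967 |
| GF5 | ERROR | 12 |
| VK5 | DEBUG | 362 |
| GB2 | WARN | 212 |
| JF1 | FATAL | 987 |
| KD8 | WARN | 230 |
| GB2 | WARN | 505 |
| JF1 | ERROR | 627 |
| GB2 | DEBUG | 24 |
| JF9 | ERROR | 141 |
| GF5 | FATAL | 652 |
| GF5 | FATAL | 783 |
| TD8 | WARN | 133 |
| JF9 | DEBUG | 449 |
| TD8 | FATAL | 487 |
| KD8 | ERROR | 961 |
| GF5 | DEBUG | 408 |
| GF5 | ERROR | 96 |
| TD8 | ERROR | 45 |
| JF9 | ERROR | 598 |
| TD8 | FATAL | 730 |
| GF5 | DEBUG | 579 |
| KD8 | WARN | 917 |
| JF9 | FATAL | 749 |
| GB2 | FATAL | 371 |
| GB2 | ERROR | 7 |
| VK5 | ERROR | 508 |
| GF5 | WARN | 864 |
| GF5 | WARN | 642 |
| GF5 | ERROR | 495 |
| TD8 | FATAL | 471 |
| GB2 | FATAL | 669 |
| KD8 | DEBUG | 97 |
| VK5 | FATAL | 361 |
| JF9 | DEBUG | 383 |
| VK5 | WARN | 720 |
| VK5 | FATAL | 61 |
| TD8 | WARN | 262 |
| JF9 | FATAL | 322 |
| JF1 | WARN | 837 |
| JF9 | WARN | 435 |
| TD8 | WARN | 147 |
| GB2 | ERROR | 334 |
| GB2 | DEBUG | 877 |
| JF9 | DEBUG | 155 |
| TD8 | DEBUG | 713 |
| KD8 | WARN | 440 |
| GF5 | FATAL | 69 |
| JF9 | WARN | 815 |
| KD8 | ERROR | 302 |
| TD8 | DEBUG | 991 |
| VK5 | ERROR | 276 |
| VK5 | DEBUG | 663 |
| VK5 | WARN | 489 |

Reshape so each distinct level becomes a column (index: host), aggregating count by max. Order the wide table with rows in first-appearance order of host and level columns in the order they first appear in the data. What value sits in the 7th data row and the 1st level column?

With rows in first-appearance order of host, row 7 is host=GF5. level columns in first-appearance order: DEBUG, ERROR, FATAL, WARN; column 1 is DEBUG.
Long rows with host=GF5, level=DEBUG: max(920, 408, 579) = 920.

920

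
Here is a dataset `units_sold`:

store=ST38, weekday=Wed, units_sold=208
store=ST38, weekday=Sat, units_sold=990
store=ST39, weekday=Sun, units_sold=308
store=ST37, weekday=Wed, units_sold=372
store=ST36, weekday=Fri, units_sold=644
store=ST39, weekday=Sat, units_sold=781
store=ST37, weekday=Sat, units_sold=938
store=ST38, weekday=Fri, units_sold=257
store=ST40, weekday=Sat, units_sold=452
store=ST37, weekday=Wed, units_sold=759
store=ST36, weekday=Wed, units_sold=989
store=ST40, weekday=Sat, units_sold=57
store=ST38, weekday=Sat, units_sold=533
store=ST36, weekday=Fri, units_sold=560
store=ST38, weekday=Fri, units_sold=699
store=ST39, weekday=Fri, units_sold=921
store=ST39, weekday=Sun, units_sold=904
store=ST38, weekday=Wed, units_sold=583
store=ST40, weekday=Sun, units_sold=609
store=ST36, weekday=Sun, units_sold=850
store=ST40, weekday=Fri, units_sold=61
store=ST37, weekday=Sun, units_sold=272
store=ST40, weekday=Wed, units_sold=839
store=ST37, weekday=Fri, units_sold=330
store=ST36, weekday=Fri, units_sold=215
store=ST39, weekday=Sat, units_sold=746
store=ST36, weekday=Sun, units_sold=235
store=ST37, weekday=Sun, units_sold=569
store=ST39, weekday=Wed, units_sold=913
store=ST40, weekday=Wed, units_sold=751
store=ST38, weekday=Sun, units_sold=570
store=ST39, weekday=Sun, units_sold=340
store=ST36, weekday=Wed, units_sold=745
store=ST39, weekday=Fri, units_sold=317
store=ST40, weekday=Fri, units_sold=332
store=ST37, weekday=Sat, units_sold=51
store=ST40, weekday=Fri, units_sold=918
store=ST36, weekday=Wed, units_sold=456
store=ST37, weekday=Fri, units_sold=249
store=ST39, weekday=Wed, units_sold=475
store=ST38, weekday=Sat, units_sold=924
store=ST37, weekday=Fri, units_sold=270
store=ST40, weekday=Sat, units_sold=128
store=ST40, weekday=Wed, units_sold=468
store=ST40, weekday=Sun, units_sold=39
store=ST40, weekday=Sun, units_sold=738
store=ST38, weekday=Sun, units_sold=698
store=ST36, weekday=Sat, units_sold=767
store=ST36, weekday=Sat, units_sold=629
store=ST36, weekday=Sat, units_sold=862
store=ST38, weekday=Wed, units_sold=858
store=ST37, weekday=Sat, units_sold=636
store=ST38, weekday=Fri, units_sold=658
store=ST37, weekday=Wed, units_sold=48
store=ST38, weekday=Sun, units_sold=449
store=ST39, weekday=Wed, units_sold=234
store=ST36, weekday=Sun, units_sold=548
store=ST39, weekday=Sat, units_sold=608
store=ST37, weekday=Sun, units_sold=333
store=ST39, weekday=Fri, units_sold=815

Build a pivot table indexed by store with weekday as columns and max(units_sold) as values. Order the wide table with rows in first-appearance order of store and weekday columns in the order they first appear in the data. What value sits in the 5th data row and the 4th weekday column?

918

With rows in first-appearance order of store, row 5 is store=ST40. weekday columns in first-appearance order: Wed, Sat, Sun, Fri; column 4 is Fri.
Long rows with store=ST40, weekday=Fri: max(61, 332, 918) = 918.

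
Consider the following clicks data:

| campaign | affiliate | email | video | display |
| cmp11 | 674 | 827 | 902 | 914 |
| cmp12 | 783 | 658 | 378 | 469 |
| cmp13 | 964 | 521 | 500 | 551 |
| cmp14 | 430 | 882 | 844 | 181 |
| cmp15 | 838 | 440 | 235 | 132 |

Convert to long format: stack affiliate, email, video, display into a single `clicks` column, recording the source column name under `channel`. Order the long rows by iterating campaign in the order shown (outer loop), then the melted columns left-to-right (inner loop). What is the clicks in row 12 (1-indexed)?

20 rows total (5 × 4). Row 12: index ⌊(12-1)/4⌋ = 2 into campaign → cmp13; (12-1) mod 4 = 3 into the melted columns → display.
So row 12 is (cmp13, display, 551); clicks = 551.

551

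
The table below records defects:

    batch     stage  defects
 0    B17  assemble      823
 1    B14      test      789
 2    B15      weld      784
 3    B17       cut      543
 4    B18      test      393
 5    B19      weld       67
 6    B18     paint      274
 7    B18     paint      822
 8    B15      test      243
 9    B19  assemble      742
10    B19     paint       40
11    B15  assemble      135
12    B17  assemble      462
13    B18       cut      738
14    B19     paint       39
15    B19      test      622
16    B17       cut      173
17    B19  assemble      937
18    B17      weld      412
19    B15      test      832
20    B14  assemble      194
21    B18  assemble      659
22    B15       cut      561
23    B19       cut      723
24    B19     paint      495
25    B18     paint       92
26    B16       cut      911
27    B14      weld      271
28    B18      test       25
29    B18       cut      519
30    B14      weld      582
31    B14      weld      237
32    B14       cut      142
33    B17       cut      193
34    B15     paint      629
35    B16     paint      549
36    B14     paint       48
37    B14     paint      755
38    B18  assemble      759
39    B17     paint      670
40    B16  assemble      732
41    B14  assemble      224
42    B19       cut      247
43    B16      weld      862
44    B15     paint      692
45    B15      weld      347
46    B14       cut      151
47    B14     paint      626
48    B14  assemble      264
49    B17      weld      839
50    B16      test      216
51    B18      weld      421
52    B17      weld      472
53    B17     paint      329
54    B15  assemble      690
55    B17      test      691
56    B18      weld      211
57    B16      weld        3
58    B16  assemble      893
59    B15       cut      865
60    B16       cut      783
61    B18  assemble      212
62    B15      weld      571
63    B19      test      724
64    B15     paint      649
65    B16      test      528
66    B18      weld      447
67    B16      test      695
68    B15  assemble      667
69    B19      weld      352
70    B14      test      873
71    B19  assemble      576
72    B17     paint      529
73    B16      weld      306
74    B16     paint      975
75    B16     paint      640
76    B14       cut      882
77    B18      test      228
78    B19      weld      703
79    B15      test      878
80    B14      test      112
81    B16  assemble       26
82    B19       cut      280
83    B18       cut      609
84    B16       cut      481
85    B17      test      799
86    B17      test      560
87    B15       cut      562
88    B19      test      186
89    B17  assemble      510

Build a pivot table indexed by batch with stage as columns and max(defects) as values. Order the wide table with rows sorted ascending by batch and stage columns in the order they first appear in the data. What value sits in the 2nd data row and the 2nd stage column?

878

With rows sorted ascending by batch, row 2 is batch=B15. stage columns in first-appearance order: assemble, test, weld, cut, paint; column 2 is test.
Long rows with batch=B15, stage=test: max(243, 832, 878) = 878.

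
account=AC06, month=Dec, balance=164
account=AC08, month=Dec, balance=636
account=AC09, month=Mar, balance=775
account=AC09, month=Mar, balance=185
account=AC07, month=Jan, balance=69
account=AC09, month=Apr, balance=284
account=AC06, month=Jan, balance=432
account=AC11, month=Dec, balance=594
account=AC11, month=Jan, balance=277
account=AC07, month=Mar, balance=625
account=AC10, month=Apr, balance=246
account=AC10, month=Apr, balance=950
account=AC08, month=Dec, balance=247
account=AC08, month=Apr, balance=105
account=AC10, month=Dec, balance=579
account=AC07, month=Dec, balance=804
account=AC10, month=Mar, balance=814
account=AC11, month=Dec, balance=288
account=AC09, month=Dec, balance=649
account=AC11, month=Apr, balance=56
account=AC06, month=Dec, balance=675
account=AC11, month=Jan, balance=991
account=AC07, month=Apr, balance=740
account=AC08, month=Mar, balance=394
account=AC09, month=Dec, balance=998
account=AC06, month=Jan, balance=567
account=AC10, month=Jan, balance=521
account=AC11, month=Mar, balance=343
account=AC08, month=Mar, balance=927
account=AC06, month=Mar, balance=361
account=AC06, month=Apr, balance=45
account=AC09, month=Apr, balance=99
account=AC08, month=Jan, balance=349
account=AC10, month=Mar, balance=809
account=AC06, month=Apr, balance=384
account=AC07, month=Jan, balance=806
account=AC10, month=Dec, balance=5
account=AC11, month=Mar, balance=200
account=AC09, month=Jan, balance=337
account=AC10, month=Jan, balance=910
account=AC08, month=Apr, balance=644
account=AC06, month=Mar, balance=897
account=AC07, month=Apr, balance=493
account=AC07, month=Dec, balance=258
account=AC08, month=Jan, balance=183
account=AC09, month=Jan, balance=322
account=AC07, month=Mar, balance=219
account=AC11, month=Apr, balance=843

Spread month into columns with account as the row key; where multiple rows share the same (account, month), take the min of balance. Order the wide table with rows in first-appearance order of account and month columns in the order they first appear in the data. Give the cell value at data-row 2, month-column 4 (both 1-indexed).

With rows in first-appearance order of account, row 2 is account=AC08. month columns in first-appearance order: Dec, Mar, Jan, Apr; column 4 is Apr.
Long rows with account=AC08, month=Apr: min(105, 644) = 105.

105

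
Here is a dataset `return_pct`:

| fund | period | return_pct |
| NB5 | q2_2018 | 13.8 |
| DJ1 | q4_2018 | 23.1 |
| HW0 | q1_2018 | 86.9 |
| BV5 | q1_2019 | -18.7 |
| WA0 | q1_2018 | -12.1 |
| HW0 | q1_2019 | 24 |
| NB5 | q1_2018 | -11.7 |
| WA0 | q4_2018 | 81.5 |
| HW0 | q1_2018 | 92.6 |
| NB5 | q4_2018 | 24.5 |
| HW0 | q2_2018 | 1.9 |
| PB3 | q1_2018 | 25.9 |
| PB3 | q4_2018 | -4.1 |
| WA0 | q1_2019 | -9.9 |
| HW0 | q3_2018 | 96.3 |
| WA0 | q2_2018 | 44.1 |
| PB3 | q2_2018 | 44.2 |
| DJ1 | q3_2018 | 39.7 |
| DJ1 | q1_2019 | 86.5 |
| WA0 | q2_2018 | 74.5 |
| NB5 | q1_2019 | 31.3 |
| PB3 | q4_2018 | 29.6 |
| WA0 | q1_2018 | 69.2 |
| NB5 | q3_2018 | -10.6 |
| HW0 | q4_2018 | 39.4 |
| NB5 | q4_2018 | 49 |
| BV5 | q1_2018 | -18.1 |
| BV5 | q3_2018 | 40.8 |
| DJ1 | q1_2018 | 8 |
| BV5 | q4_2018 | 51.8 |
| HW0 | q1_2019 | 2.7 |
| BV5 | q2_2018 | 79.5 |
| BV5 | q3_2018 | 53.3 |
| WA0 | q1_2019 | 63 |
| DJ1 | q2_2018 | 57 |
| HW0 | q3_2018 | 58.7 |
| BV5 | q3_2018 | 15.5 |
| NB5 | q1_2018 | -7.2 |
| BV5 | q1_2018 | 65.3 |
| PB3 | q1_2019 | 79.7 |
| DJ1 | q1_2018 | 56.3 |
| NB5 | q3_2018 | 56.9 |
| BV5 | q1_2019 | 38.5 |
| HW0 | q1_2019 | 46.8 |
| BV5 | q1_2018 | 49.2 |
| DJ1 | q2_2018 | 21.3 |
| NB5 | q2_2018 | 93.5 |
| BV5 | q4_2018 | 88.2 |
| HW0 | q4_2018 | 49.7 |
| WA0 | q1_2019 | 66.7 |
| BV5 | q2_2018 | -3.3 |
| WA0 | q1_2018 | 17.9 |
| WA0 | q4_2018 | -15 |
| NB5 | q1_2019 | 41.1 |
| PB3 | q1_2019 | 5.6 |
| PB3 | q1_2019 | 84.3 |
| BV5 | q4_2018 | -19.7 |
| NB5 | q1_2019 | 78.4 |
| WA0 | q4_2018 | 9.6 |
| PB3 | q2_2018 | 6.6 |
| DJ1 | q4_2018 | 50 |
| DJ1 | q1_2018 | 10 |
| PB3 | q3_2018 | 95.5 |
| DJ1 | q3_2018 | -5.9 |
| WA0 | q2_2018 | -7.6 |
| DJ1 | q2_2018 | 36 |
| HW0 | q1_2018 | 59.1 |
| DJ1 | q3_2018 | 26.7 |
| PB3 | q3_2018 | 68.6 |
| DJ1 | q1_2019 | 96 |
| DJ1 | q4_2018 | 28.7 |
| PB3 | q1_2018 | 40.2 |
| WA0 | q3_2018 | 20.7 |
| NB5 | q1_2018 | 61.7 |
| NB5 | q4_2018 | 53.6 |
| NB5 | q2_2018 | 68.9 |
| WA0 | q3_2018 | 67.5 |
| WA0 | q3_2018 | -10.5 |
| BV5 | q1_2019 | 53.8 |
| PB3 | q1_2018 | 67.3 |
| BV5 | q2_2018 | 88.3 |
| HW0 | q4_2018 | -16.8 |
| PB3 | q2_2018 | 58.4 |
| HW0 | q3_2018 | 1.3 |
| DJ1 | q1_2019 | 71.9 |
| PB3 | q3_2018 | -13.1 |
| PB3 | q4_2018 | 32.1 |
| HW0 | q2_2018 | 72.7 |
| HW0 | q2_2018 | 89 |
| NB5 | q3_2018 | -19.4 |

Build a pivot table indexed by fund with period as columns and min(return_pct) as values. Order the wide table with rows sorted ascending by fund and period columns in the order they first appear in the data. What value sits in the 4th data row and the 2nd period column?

24.5

With rows sorted ascending by fund, row 4 is fund=NB5. period columns in first-appearance order: q2_2018, q4_2018, q1_2018, q1_2019, q3_2018; column 2 is q4_2018.
Long rows with fund=NB5, period=q4_2018: min(24.5, 49, 53.6) = 24.5.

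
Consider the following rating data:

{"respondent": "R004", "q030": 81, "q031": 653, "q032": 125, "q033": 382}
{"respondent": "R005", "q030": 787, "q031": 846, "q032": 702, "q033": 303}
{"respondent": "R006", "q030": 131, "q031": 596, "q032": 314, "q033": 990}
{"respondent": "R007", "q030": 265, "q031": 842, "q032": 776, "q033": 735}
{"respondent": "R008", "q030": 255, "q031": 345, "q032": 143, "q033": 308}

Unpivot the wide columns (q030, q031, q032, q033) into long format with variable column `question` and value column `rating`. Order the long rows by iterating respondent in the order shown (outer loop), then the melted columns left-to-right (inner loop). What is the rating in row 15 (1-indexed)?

776

20 rows total (5 × 4). Row 15: index ⌊(15-1)/4⌋ = 3 into respondent → R007; (15-1) mod 4 = 2 into the melted columns → q032.
So row 15 is (R007, q032, 776); rating = 776.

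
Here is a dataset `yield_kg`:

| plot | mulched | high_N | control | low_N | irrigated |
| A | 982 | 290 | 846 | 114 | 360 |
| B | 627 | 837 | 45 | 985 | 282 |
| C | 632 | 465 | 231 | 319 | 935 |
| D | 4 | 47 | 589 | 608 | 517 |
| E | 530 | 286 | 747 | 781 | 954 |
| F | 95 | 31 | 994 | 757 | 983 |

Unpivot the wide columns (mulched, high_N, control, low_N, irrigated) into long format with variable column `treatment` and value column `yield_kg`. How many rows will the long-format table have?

30

6 plot values × 5 melted columns = 30 rows.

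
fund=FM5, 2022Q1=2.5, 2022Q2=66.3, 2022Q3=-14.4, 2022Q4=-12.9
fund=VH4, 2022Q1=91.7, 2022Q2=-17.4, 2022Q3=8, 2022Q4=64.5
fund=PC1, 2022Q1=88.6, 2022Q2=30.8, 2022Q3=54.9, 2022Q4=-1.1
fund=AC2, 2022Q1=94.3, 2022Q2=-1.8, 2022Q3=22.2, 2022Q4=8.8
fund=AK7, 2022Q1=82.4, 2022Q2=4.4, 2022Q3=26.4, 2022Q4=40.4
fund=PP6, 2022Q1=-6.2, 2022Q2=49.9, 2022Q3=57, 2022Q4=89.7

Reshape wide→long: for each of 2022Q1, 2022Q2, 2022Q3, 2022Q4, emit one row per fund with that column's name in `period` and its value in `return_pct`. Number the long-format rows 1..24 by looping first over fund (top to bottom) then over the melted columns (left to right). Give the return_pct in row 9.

88.6

24 rows total (6 × 4). Row 9: index ⌊(9-1)/4⌋ = 2 into fund → PC1; (9-1) mod 4 = 0 into the melted columns → 2022Q1.
So row 9 is (PC1, 2022Q1, 88.6); return_pct = 88.6.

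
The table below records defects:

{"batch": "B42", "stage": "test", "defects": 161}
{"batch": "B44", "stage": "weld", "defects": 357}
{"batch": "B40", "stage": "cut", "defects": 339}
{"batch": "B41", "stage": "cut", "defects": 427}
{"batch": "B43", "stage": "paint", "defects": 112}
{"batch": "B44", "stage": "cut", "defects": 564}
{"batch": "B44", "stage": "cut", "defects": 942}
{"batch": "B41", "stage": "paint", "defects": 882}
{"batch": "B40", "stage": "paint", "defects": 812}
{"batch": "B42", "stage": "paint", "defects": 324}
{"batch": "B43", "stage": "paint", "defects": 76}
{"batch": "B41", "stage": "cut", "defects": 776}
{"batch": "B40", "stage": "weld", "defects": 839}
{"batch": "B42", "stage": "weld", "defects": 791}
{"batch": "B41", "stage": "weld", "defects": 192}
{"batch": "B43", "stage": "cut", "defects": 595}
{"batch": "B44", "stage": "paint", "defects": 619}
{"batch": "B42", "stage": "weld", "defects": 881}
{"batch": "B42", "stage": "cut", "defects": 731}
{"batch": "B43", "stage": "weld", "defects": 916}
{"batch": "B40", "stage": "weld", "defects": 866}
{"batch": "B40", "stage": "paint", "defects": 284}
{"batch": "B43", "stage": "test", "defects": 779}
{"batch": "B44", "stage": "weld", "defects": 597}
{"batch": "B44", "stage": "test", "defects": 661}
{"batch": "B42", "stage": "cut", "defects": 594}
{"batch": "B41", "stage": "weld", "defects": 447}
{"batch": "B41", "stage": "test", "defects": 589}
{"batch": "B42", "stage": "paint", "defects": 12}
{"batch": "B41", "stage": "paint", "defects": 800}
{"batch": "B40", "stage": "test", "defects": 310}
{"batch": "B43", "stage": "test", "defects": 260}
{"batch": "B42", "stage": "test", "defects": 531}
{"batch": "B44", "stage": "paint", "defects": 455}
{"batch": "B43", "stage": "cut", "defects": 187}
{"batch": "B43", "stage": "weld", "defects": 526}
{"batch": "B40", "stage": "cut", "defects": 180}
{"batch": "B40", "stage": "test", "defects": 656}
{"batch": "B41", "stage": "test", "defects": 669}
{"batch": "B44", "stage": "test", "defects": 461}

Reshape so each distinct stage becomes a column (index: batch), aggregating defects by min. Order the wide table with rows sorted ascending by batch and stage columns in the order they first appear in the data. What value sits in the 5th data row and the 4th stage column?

With rows sorted ascending by batch, row 5 is batch=B44. stage columns in first-appearance order: test, weld, cut, paint; column 4 is paint.
Long rows with batch=B44, stage=paint: min(619, 455) = 455.

455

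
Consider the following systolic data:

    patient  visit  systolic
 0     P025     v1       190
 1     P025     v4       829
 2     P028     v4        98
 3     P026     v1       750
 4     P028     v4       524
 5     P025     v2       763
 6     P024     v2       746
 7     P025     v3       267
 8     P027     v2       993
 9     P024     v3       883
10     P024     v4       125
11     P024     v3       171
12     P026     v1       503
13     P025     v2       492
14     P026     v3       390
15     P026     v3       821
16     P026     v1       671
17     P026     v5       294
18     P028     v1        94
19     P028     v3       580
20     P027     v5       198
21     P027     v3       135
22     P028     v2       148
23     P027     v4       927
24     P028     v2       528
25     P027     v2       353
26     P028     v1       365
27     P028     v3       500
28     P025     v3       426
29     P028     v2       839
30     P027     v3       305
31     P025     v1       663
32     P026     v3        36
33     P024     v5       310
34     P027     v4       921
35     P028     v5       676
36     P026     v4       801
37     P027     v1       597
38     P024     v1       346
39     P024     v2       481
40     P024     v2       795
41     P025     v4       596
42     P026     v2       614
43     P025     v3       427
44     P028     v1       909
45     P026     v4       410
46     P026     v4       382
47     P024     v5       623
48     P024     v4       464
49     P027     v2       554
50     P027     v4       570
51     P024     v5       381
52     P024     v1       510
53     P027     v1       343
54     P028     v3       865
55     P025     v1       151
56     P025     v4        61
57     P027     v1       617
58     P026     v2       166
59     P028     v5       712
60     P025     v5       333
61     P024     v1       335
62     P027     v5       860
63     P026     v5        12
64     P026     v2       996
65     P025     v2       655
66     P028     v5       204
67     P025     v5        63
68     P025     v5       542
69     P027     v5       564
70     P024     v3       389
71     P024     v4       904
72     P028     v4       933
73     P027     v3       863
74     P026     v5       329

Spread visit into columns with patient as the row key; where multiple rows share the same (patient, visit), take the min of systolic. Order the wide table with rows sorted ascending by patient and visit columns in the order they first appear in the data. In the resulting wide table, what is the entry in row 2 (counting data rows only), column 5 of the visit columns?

With rows sorted ascending by patient, row 2 is patient=P025. visit columns in first-appearance order: v1, v4, v2, v3, v5; column 5 is v5.
Long rows with patient=P025, visit=v5: min(333, 63, 542) = 63.

63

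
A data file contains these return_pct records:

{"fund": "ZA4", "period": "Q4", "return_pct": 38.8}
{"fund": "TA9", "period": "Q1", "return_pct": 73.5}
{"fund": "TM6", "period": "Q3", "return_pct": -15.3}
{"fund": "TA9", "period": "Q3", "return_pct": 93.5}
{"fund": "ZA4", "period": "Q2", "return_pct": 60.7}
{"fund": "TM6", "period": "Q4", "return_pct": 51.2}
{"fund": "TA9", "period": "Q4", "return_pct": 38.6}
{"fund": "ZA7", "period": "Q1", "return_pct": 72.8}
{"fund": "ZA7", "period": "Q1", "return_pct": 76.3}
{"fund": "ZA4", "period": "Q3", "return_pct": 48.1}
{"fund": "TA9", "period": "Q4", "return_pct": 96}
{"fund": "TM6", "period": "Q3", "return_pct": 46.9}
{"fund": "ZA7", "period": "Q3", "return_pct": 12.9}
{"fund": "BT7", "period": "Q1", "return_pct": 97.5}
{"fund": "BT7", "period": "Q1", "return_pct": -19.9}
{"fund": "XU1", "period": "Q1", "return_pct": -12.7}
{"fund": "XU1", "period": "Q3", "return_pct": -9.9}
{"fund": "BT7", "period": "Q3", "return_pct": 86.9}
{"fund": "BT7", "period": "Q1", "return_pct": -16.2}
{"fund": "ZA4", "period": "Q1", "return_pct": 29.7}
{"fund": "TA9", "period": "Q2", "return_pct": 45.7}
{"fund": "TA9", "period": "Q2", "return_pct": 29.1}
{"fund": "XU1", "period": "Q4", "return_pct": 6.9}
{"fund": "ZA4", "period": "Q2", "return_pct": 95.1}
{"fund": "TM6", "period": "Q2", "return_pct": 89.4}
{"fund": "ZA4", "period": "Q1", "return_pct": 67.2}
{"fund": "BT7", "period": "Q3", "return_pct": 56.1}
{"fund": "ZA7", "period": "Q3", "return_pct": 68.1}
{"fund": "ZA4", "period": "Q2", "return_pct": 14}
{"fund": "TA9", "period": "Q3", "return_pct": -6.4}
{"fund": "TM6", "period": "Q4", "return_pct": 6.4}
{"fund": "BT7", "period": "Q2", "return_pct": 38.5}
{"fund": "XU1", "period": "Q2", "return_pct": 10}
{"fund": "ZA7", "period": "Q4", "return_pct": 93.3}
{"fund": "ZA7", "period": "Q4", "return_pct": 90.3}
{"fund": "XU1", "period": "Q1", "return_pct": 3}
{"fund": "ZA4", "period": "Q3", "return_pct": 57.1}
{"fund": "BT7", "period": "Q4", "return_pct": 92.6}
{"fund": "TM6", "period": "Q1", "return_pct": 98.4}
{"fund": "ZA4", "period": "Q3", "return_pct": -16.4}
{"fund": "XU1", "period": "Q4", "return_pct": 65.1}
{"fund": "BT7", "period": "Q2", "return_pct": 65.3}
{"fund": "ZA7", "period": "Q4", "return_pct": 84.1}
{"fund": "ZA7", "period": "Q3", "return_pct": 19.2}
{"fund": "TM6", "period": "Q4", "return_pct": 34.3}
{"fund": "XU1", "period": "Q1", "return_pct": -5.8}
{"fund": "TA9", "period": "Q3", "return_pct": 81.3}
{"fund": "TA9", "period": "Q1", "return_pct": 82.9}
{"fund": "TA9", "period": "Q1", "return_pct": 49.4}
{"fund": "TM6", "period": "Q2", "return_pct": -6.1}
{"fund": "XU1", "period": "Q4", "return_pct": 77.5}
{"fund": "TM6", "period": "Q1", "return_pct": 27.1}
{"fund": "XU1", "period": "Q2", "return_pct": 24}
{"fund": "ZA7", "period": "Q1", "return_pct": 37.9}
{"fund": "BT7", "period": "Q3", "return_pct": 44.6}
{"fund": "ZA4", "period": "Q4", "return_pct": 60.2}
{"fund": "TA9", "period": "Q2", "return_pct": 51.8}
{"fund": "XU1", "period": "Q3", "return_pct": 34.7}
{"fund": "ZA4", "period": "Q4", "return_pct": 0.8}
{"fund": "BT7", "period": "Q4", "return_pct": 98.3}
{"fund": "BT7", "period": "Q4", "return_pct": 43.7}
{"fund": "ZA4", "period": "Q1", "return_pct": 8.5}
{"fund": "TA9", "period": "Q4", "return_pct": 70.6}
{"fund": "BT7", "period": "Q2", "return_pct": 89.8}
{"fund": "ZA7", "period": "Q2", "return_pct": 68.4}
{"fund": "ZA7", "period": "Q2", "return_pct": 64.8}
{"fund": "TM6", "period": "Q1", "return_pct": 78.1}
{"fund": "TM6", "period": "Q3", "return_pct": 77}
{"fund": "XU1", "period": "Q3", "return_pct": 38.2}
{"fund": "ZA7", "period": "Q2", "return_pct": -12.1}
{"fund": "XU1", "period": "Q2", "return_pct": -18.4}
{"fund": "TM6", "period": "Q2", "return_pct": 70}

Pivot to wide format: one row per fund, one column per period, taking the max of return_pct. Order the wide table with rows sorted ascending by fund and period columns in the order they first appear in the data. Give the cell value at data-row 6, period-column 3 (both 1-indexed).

With rows sorted ascending by fund, row 6 is fund=ZA7. period columns in first-appearance order: Q4, Q1, Q3, Q2; column 3 is Q3.
Long rows with fund=ZA7, period=Q3: max(12.9, 68.1, 19.2) = 68.1.

68.1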